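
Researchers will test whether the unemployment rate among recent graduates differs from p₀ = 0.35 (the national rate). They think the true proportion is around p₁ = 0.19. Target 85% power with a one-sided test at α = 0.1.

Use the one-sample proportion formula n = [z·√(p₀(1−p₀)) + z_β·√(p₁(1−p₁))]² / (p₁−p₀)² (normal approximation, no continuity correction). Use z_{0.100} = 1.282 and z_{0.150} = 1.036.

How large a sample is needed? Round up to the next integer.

n = 41

n = [z_α·√(p₀q₀) + z_β·√(p₁q₁)]² / (p₁ − p₀)²
  = [1.282·√(0.35·0.65) + 1.036·√(0.19·0.81)]² / (-0.16)²
  = [1.282·0.4770 + 1.036·0.3923]² / 0.0256
  = [1.0179]² / 0.0256
  = 40.47
Round up → n = 41.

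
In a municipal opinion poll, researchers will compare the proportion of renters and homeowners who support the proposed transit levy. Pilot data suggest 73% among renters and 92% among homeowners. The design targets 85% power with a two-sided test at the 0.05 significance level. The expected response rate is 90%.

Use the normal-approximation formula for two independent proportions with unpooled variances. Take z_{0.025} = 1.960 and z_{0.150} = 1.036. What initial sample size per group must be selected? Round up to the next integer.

n = 75 per group

n = (z_{α/2} + z_β)² · [p₁(1−p₁) + p₂(1−p₂)] / (p₁ − p₂)²
  = (1.960 + 1.036)² · (0.73·0.27 + 0.92·0.08) / (-0.19)²
  = (2.996)² · (0.1971 + 0.0736) / 0.0361
  = 8.9760 · 0.2707 / 0.0361
  = 67.31
Adjust for 90% response: 67.31 / 0.90 = 74.79.
Round up → n = 75 per group.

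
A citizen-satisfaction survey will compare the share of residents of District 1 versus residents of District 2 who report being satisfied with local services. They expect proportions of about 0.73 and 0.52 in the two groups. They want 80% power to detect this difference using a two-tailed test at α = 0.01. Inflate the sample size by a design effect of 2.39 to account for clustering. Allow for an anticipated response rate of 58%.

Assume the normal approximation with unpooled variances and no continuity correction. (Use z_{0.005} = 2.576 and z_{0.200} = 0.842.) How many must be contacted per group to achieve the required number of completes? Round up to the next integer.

n = (z_{α/2} + z_β)² · [p₁(1−p₁) + p₂(1−p₂)] / (p₁ − p₂)²
  = (2.576 + 0.842)² · (0.73·0.27 + 0.52·0.48) / (0.21)²
  = (3.418)² · (0.1971 + 0.2496) / 0.0441
  = 11.6827 · 0.4467 / 0.0441
  = 118.34
Design effect: 2.39 × 118.34 = 282.83.
Adjust for 58% response: 282.83 / 0.58 = 487.63.
Round up → n = 488 per group.

n = 488 per group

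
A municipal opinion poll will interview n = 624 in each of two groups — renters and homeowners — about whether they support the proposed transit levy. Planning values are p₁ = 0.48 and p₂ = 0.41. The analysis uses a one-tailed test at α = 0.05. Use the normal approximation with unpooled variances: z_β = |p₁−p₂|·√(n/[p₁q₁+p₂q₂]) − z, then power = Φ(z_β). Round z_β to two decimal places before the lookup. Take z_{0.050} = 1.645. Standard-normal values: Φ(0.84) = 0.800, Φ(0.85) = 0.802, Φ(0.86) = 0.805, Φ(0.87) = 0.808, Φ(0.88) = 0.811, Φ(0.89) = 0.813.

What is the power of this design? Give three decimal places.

z_β = |p₁−p₂|·√(n/[p₁q₁+p₂q₂]) − z_α
    = 0.07 · √(624/0.4915) − 1.645
    = 0.07 · 35.6312 − 1.645
    = 2.4942 − 1.645 = 0.8492 → 0.85
Power = Φ(0.85) = 0.802.

Power ≈ 0.802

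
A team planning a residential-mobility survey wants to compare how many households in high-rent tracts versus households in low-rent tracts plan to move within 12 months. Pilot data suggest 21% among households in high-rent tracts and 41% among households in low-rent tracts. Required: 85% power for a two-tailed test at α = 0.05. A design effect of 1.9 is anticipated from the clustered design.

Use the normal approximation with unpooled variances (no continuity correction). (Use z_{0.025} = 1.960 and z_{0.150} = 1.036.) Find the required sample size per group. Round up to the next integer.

n = (z_{α/2} + z_β)² · [p₁(1−p₁) + p₂(1−p₂)] / (p₁ − p₂)²
  = (1.960 + 1.036)² · (0.21·0.79 + 0.41·0.59) / (-0.20)²
  = (2.996)² · (0.1659 + 0.2419) / 0.0400
  = 8.9760 · 0.4078 / 0.0400
  = 91.51
Design effect: 1.9 × 91.51 = 173.87.
Round up → n = 174 per group.

n = 174 per group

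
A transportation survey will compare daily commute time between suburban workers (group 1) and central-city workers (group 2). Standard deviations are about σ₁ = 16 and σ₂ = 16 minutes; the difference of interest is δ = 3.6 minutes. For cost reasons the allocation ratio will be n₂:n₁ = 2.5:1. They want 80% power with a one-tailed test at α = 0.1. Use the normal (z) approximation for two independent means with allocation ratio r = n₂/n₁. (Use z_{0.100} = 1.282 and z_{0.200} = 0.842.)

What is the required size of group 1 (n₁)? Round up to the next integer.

n₁ = 125

n₁ = (z_α + z_β)² · (σ₁² + σ₂²/r) / δ²
   = (1.282 + 0.842)² · (16² + 16²/2.5) / 3.6²
   = 4.5114 · (256 + 102.4) / 12.96
   = 4.5114 · 358.4 / 12.96
   = 124.76
Round up → n₁ = 125; n₂ = r·n₁ = 2.5 × 125 = 313.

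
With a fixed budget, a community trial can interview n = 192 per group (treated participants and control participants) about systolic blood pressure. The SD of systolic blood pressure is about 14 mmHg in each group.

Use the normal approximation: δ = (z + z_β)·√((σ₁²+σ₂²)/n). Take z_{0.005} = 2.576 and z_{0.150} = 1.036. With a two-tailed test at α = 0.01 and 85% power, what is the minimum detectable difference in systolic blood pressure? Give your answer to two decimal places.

Minimum detectable difference ≈ 5.16 mmHg

δ = (z_{α/2} + z_β) · √((σ₁²+σ₂²)/n)
  = (2.576 + 1.036) · √(392/192)
  = 3.612 · √2.0417
  = 3.612 · 1.4289
  = 5.1611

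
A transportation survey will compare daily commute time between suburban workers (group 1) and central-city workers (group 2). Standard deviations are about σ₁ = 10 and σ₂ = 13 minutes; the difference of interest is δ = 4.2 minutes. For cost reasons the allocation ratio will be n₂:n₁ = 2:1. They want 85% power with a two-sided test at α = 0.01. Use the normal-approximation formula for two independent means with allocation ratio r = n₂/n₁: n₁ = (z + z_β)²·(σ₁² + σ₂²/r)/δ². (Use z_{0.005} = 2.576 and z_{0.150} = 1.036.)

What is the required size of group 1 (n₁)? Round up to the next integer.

n₁ = 137

n₁ = (z_{α/2} + z_β)² · (σ₁² + σ₂²/r) / δ²
   = (2.576 + 1.036)² · (10² + 13²/2) / 4.2²
   = 13.0465 · (100 + 84.5) / 17.64
   = 13.0465 · 184.5 / 17.64
   = 136.46
Round up → n₁ = 137; n₂ = r·n₁ = 2 × 137 = 274.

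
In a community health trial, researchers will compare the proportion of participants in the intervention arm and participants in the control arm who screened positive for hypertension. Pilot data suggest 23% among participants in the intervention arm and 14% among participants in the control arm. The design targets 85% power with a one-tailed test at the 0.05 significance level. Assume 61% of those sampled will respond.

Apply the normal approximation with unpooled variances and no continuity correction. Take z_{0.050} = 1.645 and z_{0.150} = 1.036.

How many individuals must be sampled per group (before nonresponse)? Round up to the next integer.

n = (z_α + z_β)² · [p₁(1−p₁) + p₂(1−p₂)] / (p₁ − p₂)²
  = (1.645 + 1.036)² · (0.23·0.77 + 0.14·0.86) / (0.09)²
  = (2.681)² · (0.1771 + 0.1204) / 0.0081
  = 7.1878 · 0.2975 / 0.0081
  = 263.99
Adjust for 61% response: 263.99 / 0.61 = 432.78.
Round up → n = 433 per group.

n = 433 per group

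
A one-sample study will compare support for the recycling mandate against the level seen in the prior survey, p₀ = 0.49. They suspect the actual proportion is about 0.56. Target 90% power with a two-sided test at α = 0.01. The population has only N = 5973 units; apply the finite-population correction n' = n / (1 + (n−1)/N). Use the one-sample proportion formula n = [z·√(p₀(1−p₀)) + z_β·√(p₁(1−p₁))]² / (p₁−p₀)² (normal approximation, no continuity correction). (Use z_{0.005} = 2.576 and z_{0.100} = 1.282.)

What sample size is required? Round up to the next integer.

n = 671

n = [z_{α/2}·√(p₀q₀) + z_β·√(p₁q₁)]² / (p₁ − p₀)²
  = [2.576·√(0.49·0.51) + 1.282·√(0.56·0.44)]² / (0.07)²
  = [2.576·0.4999 + 1.282·0.4964]² / 0.0049
  = [1.9241]² / 0.0049
  = 755.55
Finite-population correction (N = 5973): 755.55 / (1 + (755.55 − 1)/5973) = 670.81.
Round up → n = 671.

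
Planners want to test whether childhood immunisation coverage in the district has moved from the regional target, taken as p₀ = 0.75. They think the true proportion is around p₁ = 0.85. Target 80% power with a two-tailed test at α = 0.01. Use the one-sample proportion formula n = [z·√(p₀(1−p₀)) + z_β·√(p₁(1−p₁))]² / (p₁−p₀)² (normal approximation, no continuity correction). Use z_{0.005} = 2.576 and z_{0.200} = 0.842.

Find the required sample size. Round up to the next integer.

n = [z_{α/2}·√(p₀q₀) + z_β·√(p₁q₁)]² / (p₁ − p₀)²
  = [2.576·√(0.75·0.25) + 0.842·√(0.85·0.15)]² / (0.10)²
  = [2.576·0.4330 + 0.842·0.3571]² / 0.0100
  = [1.4161]² / 0.0100
  = 200.53
Round up → n = 201.

n = 201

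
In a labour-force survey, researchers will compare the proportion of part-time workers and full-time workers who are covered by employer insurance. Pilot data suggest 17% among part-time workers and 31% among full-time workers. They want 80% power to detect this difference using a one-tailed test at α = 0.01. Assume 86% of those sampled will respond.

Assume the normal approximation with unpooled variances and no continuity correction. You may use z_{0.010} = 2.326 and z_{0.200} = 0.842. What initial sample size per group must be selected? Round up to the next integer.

n = (z_α + z_β)² · [p₁(1−p₁) + p₂(1−p₂)] / (p₁ − p₂)²
  = (2.326 + 0.842)² · (0.17·0.83 + 0.31·0.69) / (-0.14)²
  = (3.168)² · (0.1411 + 0.2139) / 0.0196
  = 10.0362 · 0.3550 / 0.0196
  = 181.78
Adjust for 86% response: 181.78 / 0.86 = 211.37.
Round up → n = 212 per group.

n = 212 per group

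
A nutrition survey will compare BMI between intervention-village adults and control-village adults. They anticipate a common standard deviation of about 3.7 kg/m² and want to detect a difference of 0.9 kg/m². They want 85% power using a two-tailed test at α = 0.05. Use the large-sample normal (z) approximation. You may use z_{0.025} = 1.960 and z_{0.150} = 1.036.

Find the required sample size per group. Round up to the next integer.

n = (z_{α/2} + z_β)² · (σ₁² + σ₂²) / δ²
  = (1.960 + 1.036)² · (2·3.7² = 27.38) / 0.9²
  = 8.9760 · 27.38 / 0.81
  = 303.41
Round up → n = 304 per group.

n = 304 per group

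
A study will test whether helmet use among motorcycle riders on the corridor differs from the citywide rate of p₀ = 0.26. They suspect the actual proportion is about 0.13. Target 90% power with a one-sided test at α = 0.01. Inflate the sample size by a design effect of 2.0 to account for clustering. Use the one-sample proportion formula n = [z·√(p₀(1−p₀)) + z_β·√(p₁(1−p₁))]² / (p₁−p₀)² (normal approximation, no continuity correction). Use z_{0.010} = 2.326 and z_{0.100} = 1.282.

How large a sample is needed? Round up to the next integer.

n = 250

n = [z_α·√(p₀q₀) + z_β·√(p₁q₁)]² / (p₁ − p₀)²
  = [2.326·√(0.26·0.74) + 1.282·√(0.13·0.87)]² / (-0.13)²
  = [2.326·0.4386 + 1.282·0.3363]² / 0.0169
  = [1.4514]² / 0.0169
  = 124.65
Design effect: 2.0 × 124.65 = 249.30.
Round up → n = 250.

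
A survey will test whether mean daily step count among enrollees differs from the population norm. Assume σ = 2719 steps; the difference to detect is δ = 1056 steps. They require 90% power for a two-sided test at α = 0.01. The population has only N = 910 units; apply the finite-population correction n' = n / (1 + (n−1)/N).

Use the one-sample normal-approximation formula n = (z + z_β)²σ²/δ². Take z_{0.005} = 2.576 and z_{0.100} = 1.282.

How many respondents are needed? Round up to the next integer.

n = (z_{α/2} + z_β)² · σ² / δ²
  = (2.576 + 1.282)² · 2719² / 1056²
  = 14.8842 · 7392961 / 1115136
  = 98.68
Finite-population correction (N = 910): 98.68 / (1 + (98.68 − 1)/910) = 89.11.
Round up → n = 90.

n = 90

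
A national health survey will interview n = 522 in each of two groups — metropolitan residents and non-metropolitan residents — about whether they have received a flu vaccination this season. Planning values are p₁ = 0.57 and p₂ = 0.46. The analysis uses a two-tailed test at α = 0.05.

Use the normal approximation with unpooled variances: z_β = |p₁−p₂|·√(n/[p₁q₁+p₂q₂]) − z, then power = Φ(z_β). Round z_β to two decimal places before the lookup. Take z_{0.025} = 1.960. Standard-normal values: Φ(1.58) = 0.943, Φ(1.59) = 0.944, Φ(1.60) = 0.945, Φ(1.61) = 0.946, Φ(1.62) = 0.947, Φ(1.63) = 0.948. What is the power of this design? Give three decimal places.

Power ≈ 0.947

z_β = |p₁−p₂|·√(n/[p₁q₁+p₂q₂]) − z_{α/2}
    = 0.11 · √(522/0.4935) − 1.960
    = 0.11 · 32.5231 − 1.960
    = 3.5775 − 1.960 = 1.6175 → 1.62
Power = Φ(1.62) = 0.947.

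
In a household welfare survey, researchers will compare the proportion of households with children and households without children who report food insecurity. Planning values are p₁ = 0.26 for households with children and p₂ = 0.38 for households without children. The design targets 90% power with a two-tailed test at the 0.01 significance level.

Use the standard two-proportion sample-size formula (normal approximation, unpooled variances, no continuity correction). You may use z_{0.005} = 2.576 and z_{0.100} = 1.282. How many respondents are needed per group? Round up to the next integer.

n = (z_{α/2} + z_β)² · [p₁(1−p₁) + p₂(1−p₂)] / (p₁ − p₂)²
  = (2.576 + 1.282)² · (0.26·0.74 + 0.38·0.62) / (-0.12)²
  = (3.858)² · (0.1924 + 0.2356) / 0.0144
  = 14.8842 · 0.4280 / 0.0144
  = 442.39
Round up → n = 443 per group.

n = 443 per group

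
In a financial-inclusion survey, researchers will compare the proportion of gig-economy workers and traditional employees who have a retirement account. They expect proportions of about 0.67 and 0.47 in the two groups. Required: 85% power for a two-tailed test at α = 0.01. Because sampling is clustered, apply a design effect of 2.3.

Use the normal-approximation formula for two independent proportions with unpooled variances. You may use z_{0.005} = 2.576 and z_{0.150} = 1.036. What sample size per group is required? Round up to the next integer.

n = 353 per group

n = (z_{α/2} + z_β)² · [p₁(1−p₁) + p₂(1−p₂)] / (p₁ − p₂)²
  = (2.576 + 1.036)² · (0.67·0.33 + 0.47·0.53) / (0.20)²
  = (3.612)² · (0.2211 + 0.2491) / 0.0400
  = 13.0465 · 0.4702 / 0.0400
  = 153.36
Design effect: 2.3 × 153.36 = 352.73.
Round up → n = 353 per group.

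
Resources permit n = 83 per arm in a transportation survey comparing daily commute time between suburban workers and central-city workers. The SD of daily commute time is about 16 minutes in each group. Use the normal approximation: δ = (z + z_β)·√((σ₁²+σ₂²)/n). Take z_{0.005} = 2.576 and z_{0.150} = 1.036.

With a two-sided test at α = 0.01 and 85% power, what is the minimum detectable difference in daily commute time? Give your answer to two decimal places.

Minimum detectable difference ≈ 8.97 minutes

δ = (z_{α/2} + z_β) · √((σ₁²+σ₂²)/n)
  = (2.576 + 1.036) · √(512/83)
  = 3.612 · √6.1687
  = 3.612 · 2.4837
  = 8.9711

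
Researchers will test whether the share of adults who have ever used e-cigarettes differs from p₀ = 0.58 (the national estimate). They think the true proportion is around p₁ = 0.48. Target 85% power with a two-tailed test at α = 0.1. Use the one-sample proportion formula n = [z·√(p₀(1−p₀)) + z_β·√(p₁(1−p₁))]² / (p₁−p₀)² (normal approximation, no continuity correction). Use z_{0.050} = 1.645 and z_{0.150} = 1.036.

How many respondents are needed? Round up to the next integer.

n = 177

n = [z_{α/2}·√(p₀q₀) + z_β·√(p₁q₁)]² / (p₁ − p₀)²
  = [1.645·√(0.58·0.42) + 1.036·√(0.48·0.52)]² / (-0.10)²
  = [1.645·0.4936 + 1.036·0.4996]² / 0.0100
  = [1.3295]² / 0.0100
  = 176.75
Round up → n = 177.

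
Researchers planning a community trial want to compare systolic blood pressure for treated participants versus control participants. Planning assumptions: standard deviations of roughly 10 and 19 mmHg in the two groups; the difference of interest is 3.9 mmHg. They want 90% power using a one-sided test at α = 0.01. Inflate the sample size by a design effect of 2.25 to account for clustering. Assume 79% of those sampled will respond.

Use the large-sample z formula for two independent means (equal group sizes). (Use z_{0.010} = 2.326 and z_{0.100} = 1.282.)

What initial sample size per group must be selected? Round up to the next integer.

n = 1124 per group

n = (z_α + z_β)² · (σ₁² + σ₂²) / δ²
  = (2.326 + 1.282)² · (10² + 19² = 461) / 3.9²
  = 13.0177 · 461 / 15.21
  = 394.55
Design effect: 2.25 × 394.55 = 887.74.
Adjust for 79% response: 887.74 / 0.79 = 1123.73.
Round up → n = 1124 per group.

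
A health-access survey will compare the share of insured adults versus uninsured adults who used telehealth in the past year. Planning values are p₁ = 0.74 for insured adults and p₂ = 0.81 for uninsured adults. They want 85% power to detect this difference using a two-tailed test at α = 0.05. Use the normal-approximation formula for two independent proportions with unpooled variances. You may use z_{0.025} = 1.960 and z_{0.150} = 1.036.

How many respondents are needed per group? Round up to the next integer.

n = 635 per group

n = (z_{α/2} + z_β)² · [p₁(1−p₁) + p₂(1−p₂)] / (p₁ − p₂)²
  = (1.960 + 1.036)² · (0.74·0.26 + 0.81·0.19) / (-0.07)²
  = (2.996)² · (0.1924 + 0.1539) / 0.0049
  = 8.9760 · 0.3463 / 0.0049
  = 634.37
Round up → n = 635 per group.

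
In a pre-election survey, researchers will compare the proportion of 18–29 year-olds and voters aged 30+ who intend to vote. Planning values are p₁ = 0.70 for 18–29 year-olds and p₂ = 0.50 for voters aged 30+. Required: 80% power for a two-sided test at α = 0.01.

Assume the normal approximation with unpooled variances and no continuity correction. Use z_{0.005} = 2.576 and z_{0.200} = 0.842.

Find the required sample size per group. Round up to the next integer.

n = 135 per group

n = (z_{α/2} + z_β)² · [p₁(1−p₁) + p₂(1−p₂)] / (p₁ − p₂)²
  = (2.576 + 0.842)² · (0.70·0.30 + 0.50·0.50) / (0.20)²
  = (3.418)² · (0.2100 + 0.2500) / 0.0400
  = 11.6827 · 0.4600 / 0.0400
  = 134.35
Round up → n = 135 per group.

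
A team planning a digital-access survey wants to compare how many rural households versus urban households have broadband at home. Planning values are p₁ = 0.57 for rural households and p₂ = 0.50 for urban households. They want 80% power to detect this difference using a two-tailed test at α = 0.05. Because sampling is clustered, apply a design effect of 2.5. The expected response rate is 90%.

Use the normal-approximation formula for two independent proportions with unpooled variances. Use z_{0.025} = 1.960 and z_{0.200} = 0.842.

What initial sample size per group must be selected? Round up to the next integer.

n = 2204 per group

n = (z_{α/2} + z_β)² · [p₁(1−p₁) + p₂(1−p₂)] / (p₁ − p₂)²
  = (1.960 + 0.842)² · (0.57·0.43 + 0.50·0.50) / (0.07)²
  = (2.802)² · (0.2451 + 0.2500) / 0.0049
  = 7.8512 · 0.4951 / 0.0049
  = 793.29
Design effect: 2.5 × 793.29 = 1983.23.
Adjust for 90% response: 1983.23 / 0.90 = 2203.59.
Round up → n = 2204 per group.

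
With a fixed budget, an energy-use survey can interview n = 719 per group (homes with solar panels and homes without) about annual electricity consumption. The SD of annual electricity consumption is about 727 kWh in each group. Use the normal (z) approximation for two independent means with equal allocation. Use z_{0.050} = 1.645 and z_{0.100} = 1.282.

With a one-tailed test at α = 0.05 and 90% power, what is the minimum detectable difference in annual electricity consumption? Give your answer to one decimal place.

Minimum detectable difference ≈ 112.2 kWh

δ = (z_α + z_β) · √((σ₁²+σ₂²)/n)
  = (1.645 + 1.282) · √(1057058/719)
  = 2.927 · √1470.2
  = 2.927 · 38.3429
  = 112.2297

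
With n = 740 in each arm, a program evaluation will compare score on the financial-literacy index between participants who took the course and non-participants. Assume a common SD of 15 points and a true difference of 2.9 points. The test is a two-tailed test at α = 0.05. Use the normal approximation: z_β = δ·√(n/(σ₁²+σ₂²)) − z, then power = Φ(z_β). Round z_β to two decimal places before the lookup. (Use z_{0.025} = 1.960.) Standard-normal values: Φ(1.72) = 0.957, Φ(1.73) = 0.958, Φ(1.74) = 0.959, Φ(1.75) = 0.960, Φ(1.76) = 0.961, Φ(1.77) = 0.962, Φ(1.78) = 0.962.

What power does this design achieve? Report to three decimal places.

z_β = δ·√(n/(σ₁²+σ₂²)) − z_{α/2}
    = 2.9 · √(740/450) − 1.960
    = 2.9 · 1.28236 − 1.960
    = 3.7188 − 1.960 = 1.7588 → 1.76
Power = Φ(1.76) = 0.961.

Power ≈ 0.961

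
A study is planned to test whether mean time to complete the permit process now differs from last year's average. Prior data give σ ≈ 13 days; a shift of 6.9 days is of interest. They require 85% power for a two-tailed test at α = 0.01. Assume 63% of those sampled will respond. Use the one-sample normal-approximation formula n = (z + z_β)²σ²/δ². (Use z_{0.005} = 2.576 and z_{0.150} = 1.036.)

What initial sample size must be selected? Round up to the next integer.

n = 74

n = (z_{α/2} + z_β)² · σ² / δ²
  = (2.576 + 1.036)² · 13² / 6.9²
  = 13.0465 · 169 / 47.61
  = 46.31
Adjust for 63% response: 46.31 / 0.63 = 73.51.
Round up → n = 74.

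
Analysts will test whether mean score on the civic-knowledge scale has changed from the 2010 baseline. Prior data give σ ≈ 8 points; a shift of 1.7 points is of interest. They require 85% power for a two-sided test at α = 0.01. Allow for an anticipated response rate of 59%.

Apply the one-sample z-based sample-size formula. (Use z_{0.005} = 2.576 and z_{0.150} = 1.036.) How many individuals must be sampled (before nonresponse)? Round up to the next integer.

n = (z_{α/2} + z_β)² · σ² / δ²
  = (2.576 + 1.036)² · 8² / 1.7²
  = 13.0465 · 64 / 2.89
  = 288.92
Adjust for 59% response: 288.92 / 0.59 = 489.69.
Round up → n = 490.

n = 490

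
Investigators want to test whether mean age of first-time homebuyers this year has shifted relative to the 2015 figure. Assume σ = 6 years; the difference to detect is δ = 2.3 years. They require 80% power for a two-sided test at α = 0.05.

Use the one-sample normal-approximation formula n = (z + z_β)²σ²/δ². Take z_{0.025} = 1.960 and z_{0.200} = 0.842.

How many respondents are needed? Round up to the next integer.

n = (z_{α/2} + z_β)² · σ² / δ²
  = (1.960 + 0.842)² · 6² / 2.3²
  = 7.8512 · 36 / 5.29
  = 53.43
Round up → n = 54.

n = 54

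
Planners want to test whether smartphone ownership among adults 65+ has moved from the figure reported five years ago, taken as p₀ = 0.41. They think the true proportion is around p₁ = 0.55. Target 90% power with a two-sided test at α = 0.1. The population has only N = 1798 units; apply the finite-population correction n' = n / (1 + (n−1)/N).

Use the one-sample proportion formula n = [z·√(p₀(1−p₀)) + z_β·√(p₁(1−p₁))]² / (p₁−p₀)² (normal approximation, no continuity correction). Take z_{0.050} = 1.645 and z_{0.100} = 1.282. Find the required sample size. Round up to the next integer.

n = 101

n = [z_{α/2}·√(p₀q₀) + z_β·√(p₁q₁)]² / (p₁ − p₀)²
  = [1.645·√(0.41·0.59) + 1.282·√(0.55·0.45)]² / (0.14)²
  = [1.645·0.4918 + 1.282·0.4975]² / 0.0196
  = [1.4469]² / 0.0196
  = 106.81
Finite-population correction (N = 1798): 106.81 / (1 + (106.81 − 1)/1798) = 100.87.
Round up → n = 101.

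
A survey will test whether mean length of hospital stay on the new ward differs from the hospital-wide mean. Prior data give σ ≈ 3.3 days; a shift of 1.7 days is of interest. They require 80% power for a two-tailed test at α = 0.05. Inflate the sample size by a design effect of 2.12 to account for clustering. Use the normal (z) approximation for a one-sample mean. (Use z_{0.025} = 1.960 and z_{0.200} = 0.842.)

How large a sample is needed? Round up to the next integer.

n = 63

n = (z_{α/2} + z_β)² · σ² / δ²
  = (1.960 + 0.842)² · 3.3² / 1.7²
  = 7.8512 · 10.89 / 2.89
  = 29.58
Design effect: 2.12 × 29.58 = 62.72.
Round up → n = 63.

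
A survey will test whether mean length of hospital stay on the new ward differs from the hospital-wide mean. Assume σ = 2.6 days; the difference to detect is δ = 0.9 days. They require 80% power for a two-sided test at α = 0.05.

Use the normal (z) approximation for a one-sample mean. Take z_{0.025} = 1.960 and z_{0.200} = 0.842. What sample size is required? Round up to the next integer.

n = 66

n = (z_{α/2} + z_β)² · σ² / δ²
  = (1.960 + 0.842)² · 2.6² / 0.9²
  = 7.8512 · 6.76 / 0.81
  = 65.52
Round up → n = 66.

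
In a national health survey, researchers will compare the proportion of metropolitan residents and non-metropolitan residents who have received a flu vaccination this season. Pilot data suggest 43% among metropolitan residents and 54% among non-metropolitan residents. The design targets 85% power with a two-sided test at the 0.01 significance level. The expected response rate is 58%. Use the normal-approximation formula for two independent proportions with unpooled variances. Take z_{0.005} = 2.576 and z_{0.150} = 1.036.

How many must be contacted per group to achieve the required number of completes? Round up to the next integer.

n = 918 per group

n = (z_{α/2} + z_β)² · [p₁(1−p₁) + p₂(1−p₂)] / (p₁ − p₂)²
  = (2.576 + 1.036)² · (0.43·0.57 + 0.54·0.46) / (-0.11)²
  = (3.612)² · (0.2451 + 0.2484) / 0.0121
  = 13.0465 · 0.4935 / 0.0121
  = 532.10
Adjust for 58% response: 532.10 / 0.58 = 917.42.
Round up → n = 918 per group.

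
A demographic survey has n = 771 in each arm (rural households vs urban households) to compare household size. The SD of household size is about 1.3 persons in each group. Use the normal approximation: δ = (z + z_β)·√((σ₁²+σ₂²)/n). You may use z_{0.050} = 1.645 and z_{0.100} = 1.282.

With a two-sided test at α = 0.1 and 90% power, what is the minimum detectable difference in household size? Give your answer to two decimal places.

Minimum detectable difference ≈ 0.19 persons

δ = (z_{α/2} + z_β) · √((σ₁²+σ₂²)/n)
  = (1.645 + 1.282) · √(3.38/771)
  = 2.927 · √0.00438
  = 2.927 · 0.0662
  = 0.1938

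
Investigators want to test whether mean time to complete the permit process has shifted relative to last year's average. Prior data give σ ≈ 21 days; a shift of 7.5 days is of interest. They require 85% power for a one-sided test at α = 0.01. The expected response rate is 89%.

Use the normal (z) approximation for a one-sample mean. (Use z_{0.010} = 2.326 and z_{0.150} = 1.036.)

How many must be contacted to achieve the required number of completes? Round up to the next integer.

n = 100

n = (z_α + z_β)² · σ² / δ²
  = (2.326 + 1.036)² · 21² / 7.5²
  = 11.3030 · 441 / 56.25
  = 88.62
Adjust for 89% response: 88.62 / 0.89 = 99.57.
Round up → n = 100.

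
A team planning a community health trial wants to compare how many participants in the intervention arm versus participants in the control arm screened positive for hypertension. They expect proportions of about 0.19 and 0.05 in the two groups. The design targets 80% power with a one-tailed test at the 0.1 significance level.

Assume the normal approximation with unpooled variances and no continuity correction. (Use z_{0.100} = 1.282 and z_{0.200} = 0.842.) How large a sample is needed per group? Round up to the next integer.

n = (z_α + z_β)² · [p₁(1−p₁) + p₂(1−p₂)] / (p₁ − p₂)²
  = (1.282 + 0.842)² · (0.19·0.81 + 0.05·0.95) / (0.14)²
  = (2.124)² · (0.1539 + 0.0475) / 0.0196
  = 4.5114 · 0.2014 / 0.0196
  = 46.36
Round up → n = 47 per group.

n = 47 per group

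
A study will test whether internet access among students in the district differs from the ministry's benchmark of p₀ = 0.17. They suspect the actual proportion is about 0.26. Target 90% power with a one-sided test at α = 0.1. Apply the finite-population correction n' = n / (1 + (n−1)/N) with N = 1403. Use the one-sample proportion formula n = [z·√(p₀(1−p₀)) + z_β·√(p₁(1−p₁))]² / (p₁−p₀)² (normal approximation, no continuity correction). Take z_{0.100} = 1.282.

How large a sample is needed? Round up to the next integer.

n = 123

n = [z_α·√(p₀q₀) + z_β·√(p₁q₁)]² / (p₁ − p₀)²
  = [1.282·√(0.17·0.83) + 1.282·√(0.26·0.74)]² / (0.09)²
  = [1.282·0.3756 + 1.282·0.4386]² / 0.0081
  = [1.0439]² / 0.0081
  = 134.53
Finite-population correction (N = 1403): 134.53 / (1 + (134.53 − 1)/1403) = 122.84.
Round up → n = 123.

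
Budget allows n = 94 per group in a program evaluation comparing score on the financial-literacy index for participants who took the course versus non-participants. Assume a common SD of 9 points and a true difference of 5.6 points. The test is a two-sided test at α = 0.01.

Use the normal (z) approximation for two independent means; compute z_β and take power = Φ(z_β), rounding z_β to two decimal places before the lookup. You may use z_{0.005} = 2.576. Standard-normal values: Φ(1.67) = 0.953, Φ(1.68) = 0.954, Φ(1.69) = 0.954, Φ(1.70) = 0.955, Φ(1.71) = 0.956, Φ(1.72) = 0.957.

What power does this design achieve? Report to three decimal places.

Power ≈ 0.954

z_β = δ·√(n/(σ₁²+σ₂²)) − z_{α/2}
    = 5.6 · √(94/162) − 2.576
    = 5.6 · 0.76174 − 2.576
    = 4.2657 − 2.576 = 1.6897 → 1.69
Power = Φ(1.69) = 0.954.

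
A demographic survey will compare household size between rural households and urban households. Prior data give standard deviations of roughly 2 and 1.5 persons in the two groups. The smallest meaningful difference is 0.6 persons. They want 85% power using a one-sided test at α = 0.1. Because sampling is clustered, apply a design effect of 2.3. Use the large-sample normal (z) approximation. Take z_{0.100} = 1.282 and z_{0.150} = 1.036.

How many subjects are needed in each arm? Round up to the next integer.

n = (z_α + z_β)² · (σ₁² + σ₂²) / δ²
  = (1.282 + 1.036)² · (2² + 1.5² = 6.25) / 0.6²
  = 5.3731 · 6.25 / 0.36
  = 93.28
Design effect: 2.3 × 93.28 = 214.55.
Round up → n = 215 per group.

n = 215 per group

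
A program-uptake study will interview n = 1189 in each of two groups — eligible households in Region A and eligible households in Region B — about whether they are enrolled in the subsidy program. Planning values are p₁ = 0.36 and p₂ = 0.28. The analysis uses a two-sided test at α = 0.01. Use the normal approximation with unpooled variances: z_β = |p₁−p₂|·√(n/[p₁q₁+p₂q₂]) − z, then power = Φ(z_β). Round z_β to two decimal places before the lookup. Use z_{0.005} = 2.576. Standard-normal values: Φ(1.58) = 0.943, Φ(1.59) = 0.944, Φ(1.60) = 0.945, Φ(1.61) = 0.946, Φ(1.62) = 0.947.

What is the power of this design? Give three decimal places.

Power ≈ 0.947

z_β = |p₁−p₂|·√(n/[p₁q₁+p₂q₂]) − z_{α/2}
    = 0.08 · √(1189/0.4320) − 2.576
    = 0.08 · 52.4625 − 2.576
    = 4.1970 − 2.576 = 1.6210 → 1.62
Power = Φ(1.62) = 0.947.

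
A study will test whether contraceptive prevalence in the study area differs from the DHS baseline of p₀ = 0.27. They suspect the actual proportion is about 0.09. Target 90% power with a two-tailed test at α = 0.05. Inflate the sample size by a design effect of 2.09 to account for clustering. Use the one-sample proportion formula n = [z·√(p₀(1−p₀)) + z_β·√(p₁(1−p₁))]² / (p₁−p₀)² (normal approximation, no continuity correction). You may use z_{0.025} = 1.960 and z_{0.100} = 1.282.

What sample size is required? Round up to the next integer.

n = [z_{α/2}·√(p₀q₀) + z_β·√(p₁q₁)]² / (p₁ − p₀)²
  = [1.960·√(0.27·0.73) + 1.282·√(0.09·0.91)]² / (-0.18)²
  = [1.960·0.4440 + 1.282·0.2862]² / 0.0324
  = [1.2370]² / 0.0324
  = 47.23
Design effect: 2.09 × 47.23 = 98.71.
Round up → n = 99.

n = 99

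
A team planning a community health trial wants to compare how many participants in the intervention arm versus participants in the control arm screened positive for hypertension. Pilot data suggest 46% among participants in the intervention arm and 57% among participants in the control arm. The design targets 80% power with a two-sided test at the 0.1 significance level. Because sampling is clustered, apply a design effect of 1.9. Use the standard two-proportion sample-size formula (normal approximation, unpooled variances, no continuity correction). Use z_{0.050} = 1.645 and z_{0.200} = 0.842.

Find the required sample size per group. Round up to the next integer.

n = (z_{α/2} + z_β)² · [p₁(1−p₁) + p₂(1−p₂)] / (p₁ − p₂)²
  = (1.645 + 0.842)² · (0.46·0.54 + 0.57·0.43) / (-0.11)²
  = (2.487)² · (0.2484 + 0.2451) / 0.0121
  = 6.1852 · 0.4935 / 0.0121
  = 252.26
Design effect: 1.9 × 252.26 = 479.30.
Round up → n = 480 per group.

n = 480 per group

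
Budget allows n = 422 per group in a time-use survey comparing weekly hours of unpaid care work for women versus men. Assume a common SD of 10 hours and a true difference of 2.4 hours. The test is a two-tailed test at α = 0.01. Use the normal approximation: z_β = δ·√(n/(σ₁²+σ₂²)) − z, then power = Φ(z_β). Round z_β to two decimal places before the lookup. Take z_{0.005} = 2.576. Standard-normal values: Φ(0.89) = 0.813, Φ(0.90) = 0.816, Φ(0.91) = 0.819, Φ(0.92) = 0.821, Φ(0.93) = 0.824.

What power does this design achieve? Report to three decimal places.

z_β = δ·√(n/(σ₁²+σ₂²)) − z_{α/2}
    = 2.4 · √(422/200) − 2.576
    = 2.4 · 1.45258 − 2.576
    = 3.4862 − 2.576 = 0.9102 → 0.91
Power = Φ(0.91) = 0.819.

Power ≈ 0.819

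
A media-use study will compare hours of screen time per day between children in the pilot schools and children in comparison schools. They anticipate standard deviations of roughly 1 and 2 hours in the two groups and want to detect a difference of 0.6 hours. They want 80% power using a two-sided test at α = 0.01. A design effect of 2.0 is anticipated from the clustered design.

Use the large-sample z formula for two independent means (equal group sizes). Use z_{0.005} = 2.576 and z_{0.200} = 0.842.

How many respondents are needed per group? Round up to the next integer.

n = 325 per group

n = (z_{α/2} + z_β)² · (σ₁² + σ₂²) / δ²
  = (2.576 + 0.842)² · (1² + 2² = 5) / 0.6²
  = 11.6827 · 5 / 0.36
  = 162.26
Design effect: 2.0 × 162.26 = 324.52.
Round up → n = 325 per group.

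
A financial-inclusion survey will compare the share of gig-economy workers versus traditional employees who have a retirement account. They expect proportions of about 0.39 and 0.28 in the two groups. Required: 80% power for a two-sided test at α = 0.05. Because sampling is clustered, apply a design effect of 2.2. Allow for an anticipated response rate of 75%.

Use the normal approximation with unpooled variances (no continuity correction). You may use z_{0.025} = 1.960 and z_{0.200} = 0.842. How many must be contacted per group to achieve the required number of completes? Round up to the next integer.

n = (z_{α/2} + z_β)² · [p₁(1−p₁) + p₂(1−p₂)] / (p₁ − p₂)²
  = (1.960 + 0.842)² · (0.39·0.61 + 0.28·0.72) / (0.11)²
  = (2.802)² · (0.2379 + 0.2016) / 0.0121
  = 7.8512 · 0.4395 / 0.0121
  = 285.17
Design effect: 2.2 × 285.17 = 627.38.
Adjust for 75% response: 627.38 / 0.75 = 836.51.
Round up → n = 837 per group.

n = 837 per group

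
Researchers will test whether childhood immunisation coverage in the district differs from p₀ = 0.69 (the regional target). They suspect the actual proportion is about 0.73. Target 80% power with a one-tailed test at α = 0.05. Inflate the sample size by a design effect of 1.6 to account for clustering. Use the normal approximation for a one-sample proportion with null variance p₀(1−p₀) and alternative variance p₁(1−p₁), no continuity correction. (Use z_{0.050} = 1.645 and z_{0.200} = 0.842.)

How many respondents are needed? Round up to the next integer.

n = [z_α·√(p₀q₀) + z_β·√(p₁q₁)]² / (p₁ − p₀)²
  = [1.645·√(0.69·0.31) + 0.842·√(0.73·0.27)]² / (0.04)²
  = [1.645·0.4625 + 0.842·0.4440]² / 0.0016
  = [1.1346]² / 0.0016
  = 804.59
Design effect: 1.6 × 804.59 = 1287.35.
Round up → n = 1288.

n = 1288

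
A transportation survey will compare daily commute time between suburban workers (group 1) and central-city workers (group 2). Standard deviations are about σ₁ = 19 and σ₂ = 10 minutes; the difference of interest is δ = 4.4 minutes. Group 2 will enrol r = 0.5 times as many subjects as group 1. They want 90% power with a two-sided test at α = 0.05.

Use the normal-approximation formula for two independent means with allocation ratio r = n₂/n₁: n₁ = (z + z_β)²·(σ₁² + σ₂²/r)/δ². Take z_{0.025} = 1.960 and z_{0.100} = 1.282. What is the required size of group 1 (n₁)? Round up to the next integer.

n₁ = 305

n₁ = (z_{α/2} + z_β)² · (σ₁² + σ₂²/r) / δ²
   = (1.960 + 1.282)² · (19² + 10²/0.5) / 4.4²
   = 10.5106 · (361 + 200) / 19.36
   = 10.5106 · 561 / 19.36
   = 304.57
Round up → n₁ = 305; n₂ = r·n₁ = 0.5 × 305 = 153.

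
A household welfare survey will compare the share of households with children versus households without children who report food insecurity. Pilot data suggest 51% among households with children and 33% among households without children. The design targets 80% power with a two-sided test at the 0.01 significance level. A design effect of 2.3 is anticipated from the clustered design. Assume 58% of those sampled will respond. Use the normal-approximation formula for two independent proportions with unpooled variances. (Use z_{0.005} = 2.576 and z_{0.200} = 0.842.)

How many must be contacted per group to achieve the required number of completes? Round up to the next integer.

n = (z_{α/2} + z_β)² · [p₁(1−p₁) + p₂(1−p₂)] / (p₁ − p₂)²
  = (2.576 + 0.842)² · (0.51·0.49 + 0.33·0.67) / (0.18)²
  = (3.418)² · (0.2499 + 0.2211) / 0.0324
  = 11.6827 · 0.4710 / 0.0324
  = 169.83
Design effect: 2.3 × 169.83 = 390.61.
Adjust for 58% response: 390.61 / 0.58 = 673.47.
Round up → n = 674 per group.

n = 674 per group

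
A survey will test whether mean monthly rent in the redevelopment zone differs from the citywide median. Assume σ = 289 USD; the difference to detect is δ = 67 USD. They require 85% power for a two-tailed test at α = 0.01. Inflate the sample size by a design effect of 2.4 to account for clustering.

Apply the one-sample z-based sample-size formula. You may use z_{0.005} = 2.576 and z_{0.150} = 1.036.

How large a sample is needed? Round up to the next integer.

n = 583

n = (z_{α/2} + z_β)² · σ² / δ²
  = (2.576 + 1.036)² · 289² / 67²
  = 13.0465 · 83521 / 4489
  = 242.74
Design effect: 2.4 × 242.74 = 582.58.
Round up → n = 583.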